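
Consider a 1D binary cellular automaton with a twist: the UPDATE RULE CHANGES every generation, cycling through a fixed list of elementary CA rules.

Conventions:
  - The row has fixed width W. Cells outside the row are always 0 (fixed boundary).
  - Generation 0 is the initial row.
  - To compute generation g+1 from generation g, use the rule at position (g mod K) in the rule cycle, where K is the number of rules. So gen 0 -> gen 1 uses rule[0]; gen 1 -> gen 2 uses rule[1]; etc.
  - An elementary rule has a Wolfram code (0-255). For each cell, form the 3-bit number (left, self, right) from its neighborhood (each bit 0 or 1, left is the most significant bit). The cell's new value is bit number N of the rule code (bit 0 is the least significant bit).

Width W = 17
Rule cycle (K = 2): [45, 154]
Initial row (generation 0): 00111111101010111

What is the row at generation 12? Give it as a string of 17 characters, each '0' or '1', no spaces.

Answer: 01100001111000010

Derivation:
Gen 0: 00111111101010111
Gen 1 (rule 45): 10100000011111100
Gen 2 (rule 154): 00010000111111010
Gen 3 (rule 45): 11010110100000110
Gen 4 (rule 154): 10000100010001101
Gen 5 (rule 45): 10110101010101011
Gen 6 (rule 154): 00100000000000010
Gen 7 (rule 45): 10101111111111010
Gen 8 (rule 154): 00001111111110001
Gen 9 (rule 45): 11101000000000101
Gen 10 (rule 154): 11000100000001000
Gen 11 (rule 45): 10010101111101011
Gen 12 (rule 154): 01100001111000010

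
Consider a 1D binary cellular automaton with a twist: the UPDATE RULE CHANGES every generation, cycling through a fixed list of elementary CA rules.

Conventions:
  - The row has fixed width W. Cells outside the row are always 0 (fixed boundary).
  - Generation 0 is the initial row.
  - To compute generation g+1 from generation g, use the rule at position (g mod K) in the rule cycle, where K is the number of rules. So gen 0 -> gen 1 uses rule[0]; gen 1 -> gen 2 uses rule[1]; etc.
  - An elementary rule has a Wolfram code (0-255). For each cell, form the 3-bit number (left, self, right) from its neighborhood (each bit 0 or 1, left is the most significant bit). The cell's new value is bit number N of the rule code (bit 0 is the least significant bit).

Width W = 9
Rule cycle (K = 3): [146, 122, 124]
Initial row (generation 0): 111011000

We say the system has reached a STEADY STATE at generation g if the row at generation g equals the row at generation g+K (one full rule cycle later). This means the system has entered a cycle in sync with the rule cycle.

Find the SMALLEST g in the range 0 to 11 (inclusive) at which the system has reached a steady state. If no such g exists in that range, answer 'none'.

Gen 0: 111011000
Gen 1 (rule 146): 010000100
Gen 2 (rule 122): 101001010
Gen 3 (rule 124): 111101111
Gen 4 (rule 146): 011000110
Gen 5 (rule 122): 111101111
Gen 6 (rule 124): 100111001
Gen 7 (rule 146): 011010110
Gen 8 (rule 122): 111101111
Gen 9 (rule 124): 100111001
Gen 10 (rule 146): 011010110
Gen 11 (rule 122): 111101111
Gen 12 (rule 124): 100111001
Gen 13 (rule 146): 011010110
Gen 14 (rule 122): 111101111

Answer: 5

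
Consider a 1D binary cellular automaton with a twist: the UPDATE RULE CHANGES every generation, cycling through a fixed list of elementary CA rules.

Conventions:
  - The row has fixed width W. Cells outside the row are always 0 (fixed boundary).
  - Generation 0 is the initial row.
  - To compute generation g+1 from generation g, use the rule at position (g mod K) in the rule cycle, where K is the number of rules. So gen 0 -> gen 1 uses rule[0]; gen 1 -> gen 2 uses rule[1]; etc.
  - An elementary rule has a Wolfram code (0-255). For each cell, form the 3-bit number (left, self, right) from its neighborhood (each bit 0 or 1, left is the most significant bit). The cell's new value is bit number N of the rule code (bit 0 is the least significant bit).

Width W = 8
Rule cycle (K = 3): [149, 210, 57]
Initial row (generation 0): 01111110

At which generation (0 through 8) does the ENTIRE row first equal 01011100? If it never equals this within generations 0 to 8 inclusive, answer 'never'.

Answer: 2

Derivation:
Gen 0: 01111110
Gen 1 (rule 149): 00111101
Gen 2 (rule 210): 01011100
Gen 3 (rule 57): 00110011
Gen 4 (rule 149): 10001000
Gen 5 (rule 210): 01010100
Gen 6 (rule 57): 00101011
Gen 7 (rule 149): 10101000
Gen 8 (rule 210): 00000100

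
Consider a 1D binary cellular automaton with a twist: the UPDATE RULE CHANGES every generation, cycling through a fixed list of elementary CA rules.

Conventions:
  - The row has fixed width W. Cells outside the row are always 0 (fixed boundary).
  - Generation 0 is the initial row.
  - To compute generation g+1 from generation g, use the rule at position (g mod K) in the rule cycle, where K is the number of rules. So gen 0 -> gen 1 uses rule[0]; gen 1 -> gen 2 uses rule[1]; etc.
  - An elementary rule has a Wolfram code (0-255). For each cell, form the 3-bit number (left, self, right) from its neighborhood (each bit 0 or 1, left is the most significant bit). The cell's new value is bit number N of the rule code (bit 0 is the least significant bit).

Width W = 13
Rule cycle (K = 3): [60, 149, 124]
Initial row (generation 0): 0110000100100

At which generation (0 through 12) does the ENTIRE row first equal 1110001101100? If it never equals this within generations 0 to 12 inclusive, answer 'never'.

Answer: never

Derivation:
Gen 0: 0110000100100
Gen 1 (rule 60): 0101000110110
Gen 2 (rule 149): 0101110000001
Gen 3 (rule 124): 0111011000001
Gen 4 (rule 60): 0100110100001
Gen 5 (rule 149): 0110000111101
Gen 6 (rule 124): 0111000100111
Gen 7 (rule 60): 0100100110100
Gen 8 (rule 149): 0110110000111
Gen 9 (rule 124): 0111111000101
Gen 10 (rule 60): 0100000100111
Gen 11 (rule 149): 0111110110010
Gen 12 (rule 124): 0100011111011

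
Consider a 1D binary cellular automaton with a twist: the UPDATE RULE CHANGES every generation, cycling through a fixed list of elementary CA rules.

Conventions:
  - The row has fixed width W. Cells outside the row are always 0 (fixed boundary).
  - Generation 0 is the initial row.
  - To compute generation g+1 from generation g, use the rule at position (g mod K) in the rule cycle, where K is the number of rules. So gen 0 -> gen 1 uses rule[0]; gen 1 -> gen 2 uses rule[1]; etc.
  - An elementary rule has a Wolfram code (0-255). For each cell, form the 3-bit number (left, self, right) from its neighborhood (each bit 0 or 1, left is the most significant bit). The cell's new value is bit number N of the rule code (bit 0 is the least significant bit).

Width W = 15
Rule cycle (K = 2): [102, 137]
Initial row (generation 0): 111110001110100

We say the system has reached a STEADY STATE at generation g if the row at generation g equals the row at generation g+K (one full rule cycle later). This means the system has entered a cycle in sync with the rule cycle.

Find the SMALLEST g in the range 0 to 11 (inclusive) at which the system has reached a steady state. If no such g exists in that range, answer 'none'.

Gen 0: 111110001110100
Gen 1 (rule 102): 000010010011100
Gen 2 (rule 137): 111000000011001
Gen 3 (rule 102): 001000000101011
Gen 4 (rule 137): 100011110000010
Gen 5 (rule 102): 100100010000110
Gen 6 (rule 137): 000001000110100
Gen 7 (rule 102): 000011001011100
Gen 8 (rule 137): 111010000011001
Gen 9 (rule 102): 001110000101011
Gen 10 (rule 137): 101100110000010
Gen 11 (rule 102): 110101010000110
Gen 12 (rule 137): 100000000110100
Gen 13 (rule 102): 100000001011100

Answer: none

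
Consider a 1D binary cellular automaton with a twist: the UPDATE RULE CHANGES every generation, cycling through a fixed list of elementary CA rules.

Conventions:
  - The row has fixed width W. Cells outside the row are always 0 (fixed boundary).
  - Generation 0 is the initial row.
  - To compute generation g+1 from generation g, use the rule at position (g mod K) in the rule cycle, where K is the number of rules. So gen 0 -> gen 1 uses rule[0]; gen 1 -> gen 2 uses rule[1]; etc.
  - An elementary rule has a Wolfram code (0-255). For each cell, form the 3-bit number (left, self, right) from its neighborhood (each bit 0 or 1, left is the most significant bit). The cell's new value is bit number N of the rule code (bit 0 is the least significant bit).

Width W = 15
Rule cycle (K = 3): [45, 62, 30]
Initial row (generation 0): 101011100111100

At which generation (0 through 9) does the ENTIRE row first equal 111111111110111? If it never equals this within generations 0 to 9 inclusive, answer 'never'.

Answer: 8

Derivation:
Gen 0: 101011100111100
Gen 1 (rule 45): 111110000100001
Gen 2 (rule 62): 100001001110011
Gen 3 (rule 30): 110011111001110
Gen 4 (rule 45): 100010000001000
Gen 5 (rule 62): 110111000011100
Gen 6 (rule 30): 100100100110010
Gen 7 (rule 45): 100100100100010
Gen 8 (rule 62): 111111111110111
Gen 9 (rule 30): 100000000000100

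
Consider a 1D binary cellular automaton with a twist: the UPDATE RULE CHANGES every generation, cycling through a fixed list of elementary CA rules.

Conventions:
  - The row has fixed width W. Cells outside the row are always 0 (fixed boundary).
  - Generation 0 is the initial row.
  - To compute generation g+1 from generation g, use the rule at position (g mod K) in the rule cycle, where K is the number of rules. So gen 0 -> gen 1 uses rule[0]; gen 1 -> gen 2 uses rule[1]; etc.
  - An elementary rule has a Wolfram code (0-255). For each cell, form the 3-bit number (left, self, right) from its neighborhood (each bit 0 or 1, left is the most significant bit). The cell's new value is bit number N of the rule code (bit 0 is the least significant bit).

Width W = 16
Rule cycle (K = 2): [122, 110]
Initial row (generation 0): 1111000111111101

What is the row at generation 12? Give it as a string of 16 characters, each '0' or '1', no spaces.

Gen 0: 1111000111111101
Gen 1 (rule 122): 1001101100000110
Gen 2 (rule 110): 1011111100001110
Gen 3 (rule 122): 0110000110011011
Gen 4 (rule 110): 1110001110111111
Gen 5 (rule 122): 1011011011100001
Gen 6 (rule 110): 1111111110100011
Gen 7 (rule 122): 1000000011010111
Gen 8 (rule 110): 1000000111111101
Gen 9 (rule 122): 0100001100000110
Gen 10 (rule 110): 1100011100001110
Gen 11 (rule 122): 1110110110011011
Gen 12 (rule 110): 1011111110111111

Answer: 1011111110111111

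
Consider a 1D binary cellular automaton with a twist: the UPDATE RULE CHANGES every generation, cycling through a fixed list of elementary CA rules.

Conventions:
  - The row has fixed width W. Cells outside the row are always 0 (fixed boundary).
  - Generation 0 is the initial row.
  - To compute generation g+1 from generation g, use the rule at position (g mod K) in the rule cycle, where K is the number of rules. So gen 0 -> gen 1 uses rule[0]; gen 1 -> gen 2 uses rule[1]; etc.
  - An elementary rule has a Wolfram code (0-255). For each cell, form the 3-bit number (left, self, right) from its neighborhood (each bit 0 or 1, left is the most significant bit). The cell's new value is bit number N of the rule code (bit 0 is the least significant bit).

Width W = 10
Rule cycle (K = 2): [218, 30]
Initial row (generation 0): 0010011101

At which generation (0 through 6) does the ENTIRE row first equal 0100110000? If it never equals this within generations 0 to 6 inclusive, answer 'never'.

Answer: never

Derivation:
Gen 0: 0010011101
Gen 1 (rule 218): 0101111100
Gen 2 (rule 30): 1101000010
Gen 3 (rule 218): 1100100101
Gen 4 (rule 30): 1011111101
Gen 5 (rule 218): 0011111100
Gen 6 (rule 30): 0110000010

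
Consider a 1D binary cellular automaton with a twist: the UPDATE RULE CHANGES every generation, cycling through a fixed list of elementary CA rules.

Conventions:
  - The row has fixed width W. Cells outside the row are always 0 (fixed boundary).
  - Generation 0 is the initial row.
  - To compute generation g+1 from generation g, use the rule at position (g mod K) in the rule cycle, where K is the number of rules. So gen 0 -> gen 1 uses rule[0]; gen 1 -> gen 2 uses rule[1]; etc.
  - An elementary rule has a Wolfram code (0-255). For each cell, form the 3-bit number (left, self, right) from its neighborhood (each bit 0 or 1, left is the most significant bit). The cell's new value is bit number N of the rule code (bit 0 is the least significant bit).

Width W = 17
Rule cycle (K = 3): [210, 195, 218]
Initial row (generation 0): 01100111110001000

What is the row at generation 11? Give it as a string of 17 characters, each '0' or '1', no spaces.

Gen 0: 01100111110001000
Gen 1 (rule 210): 10111011111010100
Gen 2 (rule 195): 00011001111000001
Gen 3 (rule 218): 00111111111100010
Gen 4 (rule 210): 01011111111110101
Gen 5 (rule 195): 10001111111110000
Gen 6 (rule 218): 01011111111111000
Gen 7 (rule 210): 10001111111111100
Gen 8 (rule 195): 00110111111111101
Gen 9 (rule 218): 01110111111111100
Gen 10 (rule 210): 10110011111111110
Gen 11 (rule 195): 00010101111111110

Answer: 00010101111111110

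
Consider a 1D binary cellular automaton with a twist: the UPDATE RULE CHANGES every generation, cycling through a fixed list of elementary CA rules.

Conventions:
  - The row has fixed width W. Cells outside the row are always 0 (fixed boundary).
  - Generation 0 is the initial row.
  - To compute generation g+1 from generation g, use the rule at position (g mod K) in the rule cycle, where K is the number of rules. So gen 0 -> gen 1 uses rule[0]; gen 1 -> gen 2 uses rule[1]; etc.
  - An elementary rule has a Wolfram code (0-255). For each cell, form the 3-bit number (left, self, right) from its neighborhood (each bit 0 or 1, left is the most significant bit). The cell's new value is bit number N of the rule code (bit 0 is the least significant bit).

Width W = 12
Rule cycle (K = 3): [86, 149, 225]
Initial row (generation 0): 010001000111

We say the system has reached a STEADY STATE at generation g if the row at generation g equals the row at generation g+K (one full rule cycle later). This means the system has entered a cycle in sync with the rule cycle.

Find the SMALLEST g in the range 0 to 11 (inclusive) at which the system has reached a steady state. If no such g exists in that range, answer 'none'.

Gen 0: 010001000111
Gen 1 (rule 86): 111011101001
Gen 2 (rule 149): 010001001101
Gen 3 (rule 225): 000100000110
Gen 4 (rule 86): 001110001011
Gen 5 (rule 149): 100101101000
Gen 6 (rule 225): 000010110011
Gen 7 (rule 86): 000110011101
Gen 8 (rule 149): 110001001001
Gen 9 (rule 225): 010100000000
Gen 10 (rule 86): 110110000000
Gen 11 (rule 149): 000001111111
Gen 12 (rule 225): 111100111111
Gen 13 (rule 86): 000111000001
Gen 14 (rule 149): 110010111101

Answer: none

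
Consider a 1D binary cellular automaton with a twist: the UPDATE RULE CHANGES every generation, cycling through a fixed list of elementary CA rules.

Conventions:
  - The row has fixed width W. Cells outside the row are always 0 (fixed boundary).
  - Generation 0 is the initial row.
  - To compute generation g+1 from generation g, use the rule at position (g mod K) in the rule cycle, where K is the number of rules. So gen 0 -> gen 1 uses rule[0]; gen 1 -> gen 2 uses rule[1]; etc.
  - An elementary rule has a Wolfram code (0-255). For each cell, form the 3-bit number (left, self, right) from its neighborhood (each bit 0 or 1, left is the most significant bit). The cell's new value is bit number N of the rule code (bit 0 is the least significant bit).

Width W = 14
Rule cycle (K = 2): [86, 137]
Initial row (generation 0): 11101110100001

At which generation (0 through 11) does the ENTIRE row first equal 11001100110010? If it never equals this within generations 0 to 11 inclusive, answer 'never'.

Answer: 6

Derivation:
Gen 0: 11101110100001
Gen 1 (rule 86): 00100010110011
Gen 2 (rule 137): 10001000100010
Gen 3 (rule 86): 11011101110111
Gen 4 (rule 137): 10011001100110
Gen 5 (rule 86): 11101110111011
Gen 6 (rule 137): 11001100110010
Gen 7 (rule 86): 01110111011111
Gen 8 (rule 137): 01100110011110
Gen 9 (rule 86): 10111011100011
Gen 10 (rule 137): 00110011001010
Gen 11 (rule 86): 01011101111011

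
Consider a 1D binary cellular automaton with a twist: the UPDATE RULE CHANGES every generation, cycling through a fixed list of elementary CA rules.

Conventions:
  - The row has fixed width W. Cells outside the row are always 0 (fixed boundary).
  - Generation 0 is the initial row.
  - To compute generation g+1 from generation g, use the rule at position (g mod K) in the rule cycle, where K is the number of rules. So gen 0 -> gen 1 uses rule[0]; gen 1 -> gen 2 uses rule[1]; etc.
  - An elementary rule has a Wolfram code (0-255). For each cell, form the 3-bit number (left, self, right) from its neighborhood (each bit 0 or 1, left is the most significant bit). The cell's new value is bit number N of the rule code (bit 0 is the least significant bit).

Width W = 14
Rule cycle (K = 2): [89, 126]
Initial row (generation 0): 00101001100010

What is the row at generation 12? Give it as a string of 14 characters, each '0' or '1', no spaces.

Answer: 11110011110011

Derivation:
Gen 0: 00101001100010
Gen 1 (rule 89): 10000101111001
Gen 2 (rule 126): 11001111001111
Gen 3 (rule 89): 11101001101001
Gen 4 (rule 126): 10111111111111
Gen 5 (rule 89): 00100000000001
Gen 6 (rule 126): 01110000000011
Gen 7 (rule 89): 01011111111011
Gen 8 (rule 126): 11110000001111
Gen 9 (rule 89): 10011111101001
Gen 10 (rule 126): 11110000111111
Gen 11 (rule 89): 10011110100001
Gen 12 (rule 126): 11110011110011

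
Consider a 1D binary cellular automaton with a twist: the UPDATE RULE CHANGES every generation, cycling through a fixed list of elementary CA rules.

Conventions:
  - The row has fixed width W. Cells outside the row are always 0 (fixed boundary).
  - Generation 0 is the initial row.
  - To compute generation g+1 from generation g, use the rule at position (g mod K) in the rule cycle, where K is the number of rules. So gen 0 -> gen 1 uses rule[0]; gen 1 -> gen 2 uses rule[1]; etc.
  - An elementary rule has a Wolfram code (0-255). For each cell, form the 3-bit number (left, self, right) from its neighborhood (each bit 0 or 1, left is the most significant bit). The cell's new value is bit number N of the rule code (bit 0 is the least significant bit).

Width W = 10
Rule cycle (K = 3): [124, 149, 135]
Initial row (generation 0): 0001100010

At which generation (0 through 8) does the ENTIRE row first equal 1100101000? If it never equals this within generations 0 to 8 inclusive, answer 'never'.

Answer: 2

Derivation:
Gen 0: 0001100010
Gen 1 (rule 124): 0001110011
Gen 2 (rule 149): 1100101000
Gen 3 (rule 135): 0001101011
Gen 4 (rule 124): 0001111111
Gen 5 (rule 149): 1100111110
Gen 6 (rule 135): 0001011100
Gen 7 (rule 124): 0001110110
Gen 8 (rule 149): 1100100001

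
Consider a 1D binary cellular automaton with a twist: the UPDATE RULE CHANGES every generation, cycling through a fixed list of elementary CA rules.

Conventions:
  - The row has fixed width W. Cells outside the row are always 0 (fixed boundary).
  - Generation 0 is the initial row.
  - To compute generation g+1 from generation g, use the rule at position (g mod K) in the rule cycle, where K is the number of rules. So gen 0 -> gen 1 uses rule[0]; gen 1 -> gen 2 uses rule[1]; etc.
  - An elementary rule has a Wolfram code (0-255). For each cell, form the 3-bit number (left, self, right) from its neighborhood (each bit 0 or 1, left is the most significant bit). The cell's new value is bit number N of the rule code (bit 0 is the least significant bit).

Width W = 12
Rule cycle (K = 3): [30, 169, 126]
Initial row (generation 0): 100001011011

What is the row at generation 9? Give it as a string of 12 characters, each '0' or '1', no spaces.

Gen 0: 100001011011
Gen 1 (rule 30): 110011010010
Gen 2 (rule 169): 100010100000
Gen 3 (rule 126): 110111110000
Gen 4 (rule 30): 100100001000
Gen 5 (rule 169): 000001100011
Gen 6 (rule 126): 000011110111
Gen 7 (rule 30): 000110000100
Gen 8 (rule 169): 110100110001
Gen 9 (rule 126): 111111111011

Answer: 111111111011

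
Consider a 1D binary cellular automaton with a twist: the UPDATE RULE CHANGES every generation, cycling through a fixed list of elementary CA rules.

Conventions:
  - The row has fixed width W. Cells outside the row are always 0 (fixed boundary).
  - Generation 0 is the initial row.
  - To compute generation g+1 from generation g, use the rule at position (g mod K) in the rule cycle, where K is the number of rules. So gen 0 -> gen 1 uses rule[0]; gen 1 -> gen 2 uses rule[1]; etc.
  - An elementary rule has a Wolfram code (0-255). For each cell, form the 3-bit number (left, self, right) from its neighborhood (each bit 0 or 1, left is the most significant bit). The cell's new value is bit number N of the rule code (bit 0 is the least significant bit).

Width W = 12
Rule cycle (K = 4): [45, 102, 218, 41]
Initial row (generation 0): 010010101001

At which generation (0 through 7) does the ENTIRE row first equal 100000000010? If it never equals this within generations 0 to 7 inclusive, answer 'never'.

Answer: 4

Derivation:
Gen 0: 010010101001
Gen 1 (rule 45): 010011111001
Gen 2 (rule 102): 110100001011
Gen 3 (rule 218): 110010010011
Gen 4 (rule 41): 100000000010
Gen 5 (rule 45): 101111111010
Gen 6 (rule 102): 110000001110
Gen 7 (rule 218): 111000011111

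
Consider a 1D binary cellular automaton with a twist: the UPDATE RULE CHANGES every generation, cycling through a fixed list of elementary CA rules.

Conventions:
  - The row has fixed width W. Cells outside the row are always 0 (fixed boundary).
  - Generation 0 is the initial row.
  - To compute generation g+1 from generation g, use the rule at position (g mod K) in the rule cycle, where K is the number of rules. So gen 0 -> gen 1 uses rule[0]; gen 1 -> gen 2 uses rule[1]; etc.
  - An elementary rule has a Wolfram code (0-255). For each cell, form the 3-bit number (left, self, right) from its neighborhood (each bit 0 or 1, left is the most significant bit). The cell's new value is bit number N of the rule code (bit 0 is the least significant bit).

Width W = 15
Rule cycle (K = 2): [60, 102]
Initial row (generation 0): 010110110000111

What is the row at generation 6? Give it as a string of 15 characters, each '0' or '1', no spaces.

Gen 0: 010110110000111
Gen 1 (rule 60): 011101101000100
Gen 2 (rule 102): 100110111001100
Gen 3 (rule 60): 110101100101010
Gen 4 (rule 102): 011110101111110
Gen 5 (rule 60): 010001111000001
Gen 6 (rule 102): 110010001000011

Answer: 110010001000011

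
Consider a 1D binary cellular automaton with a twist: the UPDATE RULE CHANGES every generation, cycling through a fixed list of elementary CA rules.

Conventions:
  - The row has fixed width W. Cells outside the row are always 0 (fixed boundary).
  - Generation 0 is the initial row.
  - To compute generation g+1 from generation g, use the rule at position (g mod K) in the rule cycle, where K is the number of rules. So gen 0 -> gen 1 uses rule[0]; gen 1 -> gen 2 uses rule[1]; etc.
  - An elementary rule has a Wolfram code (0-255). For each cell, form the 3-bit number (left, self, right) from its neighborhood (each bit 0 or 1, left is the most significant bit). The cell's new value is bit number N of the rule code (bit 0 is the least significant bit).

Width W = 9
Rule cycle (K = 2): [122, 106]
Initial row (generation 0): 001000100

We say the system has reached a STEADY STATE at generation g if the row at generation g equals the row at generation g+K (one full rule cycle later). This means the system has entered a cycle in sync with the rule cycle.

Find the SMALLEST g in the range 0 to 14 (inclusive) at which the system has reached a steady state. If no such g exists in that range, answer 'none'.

Answer: 1

Derivation:
Gen 0: 001000100
Gen 1 (rule 122): 010101010
Gen 2 (rule 106): 101010100
Gen 3 (rule 122): 010101010
Gen 4 (rule 106): 101010100
Gen 5 (rule 122): 010101010
Gen 6 (rule 106): 101010100
Gen 7 (rule 122): 010101010
Gen 8 (rule 106): 101010100
Gen 9 (rule 122): 010101010
Gen 10 (rule 106): 101010100
Gen 11 (rule 122): 010101010
Gen 12 (rule 106): 101010100
Gen 13 (rule 122): 010101010
Gen 14 (rule 106): 101010100
Gen 15 (rule 122): 010101010
Gen 16 (rule 106): 101010100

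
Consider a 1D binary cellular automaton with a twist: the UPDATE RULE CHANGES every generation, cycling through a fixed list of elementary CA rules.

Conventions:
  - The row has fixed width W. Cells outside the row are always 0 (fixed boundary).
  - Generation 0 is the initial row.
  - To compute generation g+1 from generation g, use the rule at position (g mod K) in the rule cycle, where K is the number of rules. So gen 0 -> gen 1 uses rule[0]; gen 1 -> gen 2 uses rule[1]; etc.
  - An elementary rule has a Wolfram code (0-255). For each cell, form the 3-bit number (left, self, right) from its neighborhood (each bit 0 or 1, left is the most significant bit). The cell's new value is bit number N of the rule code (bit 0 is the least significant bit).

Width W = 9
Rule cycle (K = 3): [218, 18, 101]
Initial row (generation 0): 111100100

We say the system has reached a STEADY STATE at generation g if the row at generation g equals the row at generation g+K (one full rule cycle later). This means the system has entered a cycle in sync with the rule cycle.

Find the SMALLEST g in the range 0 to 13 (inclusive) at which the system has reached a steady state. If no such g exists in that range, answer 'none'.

Answer: 11

Derivation:
Gen 0: 111100100
Gen 1 (rule 218): 111111010
Gen 2 (rule 18): 000000001
Gen 3 (rule 101): 111111101
Gen 4 (rule 218): 111111100
Gen 5 (rule 18): 000000010
Gen 6 (rule 101): 111111010
Gen 7 (rule 218): 111111001
Gen 8 (rule 18): 000000110
Gen 9 (rule 101): 111110010
Gen 10 (rule 218): 111111101
Gen 11 (rule 18): 000000000
Gen 12 (rule 101): 111111111
Gen 13 (rule 218): 111111111
Gen 14 (rule 18): 000000000
Gen 15 (rule 101): 111111111
Gen 16 (rule 218): 111111111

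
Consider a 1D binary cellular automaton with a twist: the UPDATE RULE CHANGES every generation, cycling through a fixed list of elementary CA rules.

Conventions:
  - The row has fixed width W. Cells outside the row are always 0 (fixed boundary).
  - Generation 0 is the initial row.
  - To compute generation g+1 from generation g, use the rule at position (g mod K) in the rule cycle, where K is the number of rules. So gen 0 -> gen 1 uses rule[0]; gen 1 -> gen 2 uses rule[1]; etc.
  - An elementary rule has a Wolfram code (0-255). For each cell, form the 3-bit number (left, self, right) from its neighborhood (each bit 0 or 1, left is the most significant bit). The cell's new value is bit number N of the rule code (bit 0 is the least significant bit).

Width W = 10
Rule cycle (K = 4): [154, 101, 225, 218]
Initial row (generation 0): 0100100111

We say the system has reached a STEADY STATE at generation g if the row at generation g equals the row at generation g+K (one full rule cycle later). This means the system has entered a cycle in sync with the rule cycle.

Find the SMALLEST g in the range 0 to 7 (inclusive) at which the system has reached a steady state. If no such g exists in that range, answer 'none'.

Gen 0: 0100100111
Gen 1 (rule 154): 1011011110
Gen 2 (rule 101): 1101100010
Gen 3 (rule 225): 0110101000
Gen 4 (rule 218): 1110000100
Gen 5 (rule 154): 1101001010
Gen 6 (rule 101): 0111001110
Gen 7 (rule 225): 0011000110
Gen 8 (rule 218): 0111101111
Gen 9 (rule 154): 1111001110
Gen 10 (rule 101): 0001000010
Gen 11 (rule 225): 1100011000

Answer: none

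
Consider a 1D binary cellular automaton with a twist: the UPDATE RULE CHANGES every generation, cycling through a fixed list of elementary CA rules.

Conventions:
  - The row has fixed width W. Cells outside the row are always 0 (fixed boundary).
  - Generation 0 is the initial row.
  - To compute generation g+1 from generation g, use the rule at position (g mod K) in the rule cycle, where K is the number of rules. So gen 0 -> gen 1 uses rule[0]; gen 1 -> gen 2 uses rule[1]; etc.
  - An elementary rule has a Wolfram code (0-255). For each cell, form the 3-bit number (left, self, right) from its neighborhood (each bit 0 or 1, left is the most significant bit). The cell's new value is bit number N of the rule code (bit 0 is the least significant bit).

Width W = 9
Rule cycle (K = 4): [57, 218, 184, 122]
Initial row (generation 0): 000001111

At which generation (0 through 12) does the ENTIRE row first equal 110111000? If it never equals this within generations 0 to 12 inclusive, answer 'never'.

Gen 0: 000001111
Gen 1 (rule 57): 111101000
Gen 2 (rule 218): 111100100
Gen 3 (rule 184): 111010010
Gen 4 (rule 122): 101101101
Gen 5 (rule 57): 011011010
Gen 6 (rule 218): 111011001
Gen 7 (rule 184): 110110100
Gen 8 (rule 122): 111111010
Gen 9 (rule 57): 100000101
Gen 10 (rule 218): 010001000
Gen 11 (rule 184): 001000100
Gen 12 (rule 122): 010101010

Answer: never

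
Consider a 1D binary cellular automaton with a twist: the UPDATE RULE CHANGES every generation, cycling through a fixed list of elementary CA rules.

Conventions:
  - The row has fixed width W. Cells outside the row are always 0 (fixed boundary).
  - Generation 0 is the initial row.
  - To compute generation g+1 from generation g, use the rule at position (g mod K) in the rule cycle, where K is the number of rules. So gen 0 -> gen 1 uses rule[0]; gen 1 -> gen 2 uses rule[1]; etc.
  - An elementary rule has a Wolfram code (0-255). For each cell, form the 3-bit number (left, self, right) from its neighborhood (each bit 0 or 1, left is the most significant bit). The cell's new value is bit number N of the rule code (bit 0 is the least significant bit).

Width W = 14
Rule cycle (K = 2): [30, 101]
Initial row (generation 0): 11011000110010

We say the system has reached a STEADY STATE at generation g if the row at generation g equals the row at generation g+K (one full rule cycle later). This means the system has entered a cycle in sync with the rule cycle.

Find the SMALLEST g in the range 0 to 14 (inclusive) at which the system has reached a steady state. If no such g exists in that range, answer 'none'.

Gen 0: 11011000110010
Gen 1 (rule 30): 10010101101111
Gen 2 (rule 101): 10011110110001
Gen 3 (rule 30): 11110000101011
Gen 4 (rule 101): 00010110111101
Gen 5 (rule 30): 00110100100001
Gen 6 (rule 101): 10011100101101
Gen 7 (rule 30): 11110011101001
Gen 8 (rule 101): 00010000111001
Gen 9 (rule 30): 00111001100111
Gen 10 (rule 101): 10001000100001
Gen 11 (rule 30): 11011101110011
Gen 12 (rule 101): 01100110010001
Gen 13 (rule 30): 11011101111011
Gen 14 (rule 101): 01100110001101
Gen 15 (rule 30): 11011101011001
Gen 16 (rule 101): 01100111101001

Answer: none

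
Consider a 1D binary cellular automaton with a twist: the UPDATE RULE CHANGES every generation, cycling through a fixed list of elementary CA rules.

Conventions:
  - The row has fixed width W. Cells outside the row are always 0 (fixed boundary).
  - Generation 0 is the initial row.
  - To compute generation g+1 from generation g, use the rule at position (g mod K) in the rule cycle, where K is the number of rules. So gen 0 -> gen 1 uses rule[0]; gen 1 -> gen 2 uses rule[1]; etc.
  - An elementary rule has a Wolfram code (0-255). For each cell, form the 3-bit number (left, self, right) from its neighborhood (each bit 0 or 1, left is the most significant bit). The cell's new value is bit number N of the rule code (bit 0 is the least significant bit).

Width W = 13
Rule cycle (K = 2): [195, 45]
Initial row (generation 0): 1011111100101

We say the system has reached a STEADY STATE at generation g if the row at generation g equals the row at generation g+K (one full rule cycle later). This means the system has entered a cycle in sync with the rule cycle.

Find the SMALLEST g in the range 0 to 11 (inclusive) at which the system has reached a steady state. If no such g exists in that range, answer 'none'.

Gen 0: 1011111100101
Gen 1 (rule 195): 0001111101000
Gen 2 (rule 45): 1101000011011
Gen 3 (rule 195): 0100011101001
Gen 4 (rule 45): 0101010011001
Gen 5 (rule 195): 1000000101010
Gen 6 (rule 45): 1011110111110
Gen 7 (rule 195): 0001110011110
Gen 8 (rule 45): 1101000010000
Gen 9 (rule 195): 0100011100111
Gen 10 (rule 45): 0101010000100
Gen 11 (rule 195): 1000000111001
Gen 12 (rule 45): 1011110100001
Gen 13 (rule 195): 0001110001110

Answer: none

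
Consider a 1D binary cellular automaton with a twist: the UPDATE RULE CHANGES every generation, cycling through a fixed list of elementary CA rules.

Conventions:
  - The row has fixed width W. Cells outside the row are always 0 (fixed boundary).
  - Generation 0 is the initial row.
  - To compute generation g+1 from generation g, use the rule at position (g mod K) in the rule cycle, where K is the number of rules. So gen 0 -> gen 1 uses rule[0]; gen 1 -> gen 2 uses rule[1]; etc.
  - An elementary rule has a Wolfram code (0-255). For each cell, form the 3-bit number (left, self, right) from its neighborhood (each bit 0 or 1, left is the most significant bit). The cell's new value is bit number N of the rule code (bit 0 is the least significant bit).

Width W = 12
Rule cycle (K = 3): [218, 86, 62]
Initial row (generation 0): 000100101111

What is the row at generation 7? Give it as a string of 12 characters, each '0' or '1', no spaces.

Answer: 111101111111

Derivation:
Gen 0: 000100101111
Gen 1 (rule 218): 001011001111
Gen 2 (rule 86): 011001110001
Gen 3 (rule 62): 110111001011
Gen 4 (rule 218): 110111110011
Gen 5 (rule 86): 010000011101
Gen 6 (rule 62): 111000110011
Gen 7 (rule 218): 111101111111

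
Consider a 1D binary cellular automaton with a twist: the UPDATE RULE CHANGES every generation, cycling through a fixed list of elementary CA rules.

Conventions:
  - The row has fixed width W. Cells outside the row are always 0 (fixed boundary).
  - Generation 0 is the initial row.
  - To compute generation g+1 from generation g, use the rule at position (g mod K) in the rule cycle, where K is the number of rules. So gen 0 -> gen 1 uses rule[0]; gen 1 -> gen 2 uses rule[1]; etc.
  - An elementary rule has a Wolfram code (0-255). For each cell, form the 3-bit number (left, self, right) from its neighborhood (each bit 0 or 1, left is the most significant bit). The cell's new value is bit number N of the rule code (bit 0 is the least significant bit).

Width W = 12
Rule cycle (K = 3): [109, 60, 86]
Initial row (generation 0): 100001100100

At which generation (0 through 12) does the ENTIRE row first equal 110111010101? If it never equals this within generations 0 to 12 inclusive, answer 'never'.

Answer: 7

Derivation:
Gen 0: 100001100100
Gen 1 (rule 109): 101101100101
Gen 2 (rule 60): 111011010111
Gen 3 (rule 86): 001001010001
Gen 4 (rule 109): 101001110101
Gen 5 (rule 60): 111101001111
Gen 6 (rule 86): 000101110001
Gen 7 (rule 109): 110111010101
Gen 8 (rule 60): 101100111111
Gen 9 (rule 86): 100111000001
Gen 10 (rule 109): 100101011101
Gen 11 (rule 60): 110111110011
Gen 12 (rule 86): 010000011101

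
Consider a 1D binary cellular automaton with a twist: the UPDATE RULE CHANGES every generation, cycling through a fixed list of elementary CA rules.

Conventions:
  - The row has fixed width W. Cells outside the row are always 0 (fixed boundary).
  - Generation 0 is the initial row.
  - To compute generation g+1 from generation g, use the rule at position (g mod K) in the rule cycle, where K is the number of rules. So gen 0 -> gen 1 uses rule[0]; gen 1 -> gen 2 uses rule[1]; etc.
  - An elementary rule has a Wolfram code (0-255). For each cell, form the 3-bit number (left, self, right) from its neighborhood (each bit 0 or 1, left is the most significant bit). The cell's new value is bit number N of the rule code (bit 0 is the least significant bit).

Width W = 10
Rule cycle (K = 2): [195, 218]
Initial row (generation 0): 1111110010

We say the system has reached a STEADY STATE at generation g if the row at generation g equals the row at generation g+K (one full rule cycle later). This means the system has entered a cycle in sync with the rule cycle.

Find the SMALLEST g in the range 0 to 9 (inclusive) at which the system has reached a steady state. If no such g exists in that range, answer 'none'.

Gen 0: 1111110010
Gen 1 (rule 195): 0111110100
Gen 2 (rule 218): 1111110010
Gen 3 (rule 195): 0111110100
Gen 4 (rule 218): 1111110010
Gen 5 (rule 195): 0111110100
Gen 6 (rule 218): 1111110010
Gen 7 (rule 195): 0111110100
Gen 8 (rule 218): 1111110010
Gen 9 (rule 195): 0111110100
Gen 10 (rule 218): 1111110010
Gen 11 (rule 195): 0111110100

Answer: 0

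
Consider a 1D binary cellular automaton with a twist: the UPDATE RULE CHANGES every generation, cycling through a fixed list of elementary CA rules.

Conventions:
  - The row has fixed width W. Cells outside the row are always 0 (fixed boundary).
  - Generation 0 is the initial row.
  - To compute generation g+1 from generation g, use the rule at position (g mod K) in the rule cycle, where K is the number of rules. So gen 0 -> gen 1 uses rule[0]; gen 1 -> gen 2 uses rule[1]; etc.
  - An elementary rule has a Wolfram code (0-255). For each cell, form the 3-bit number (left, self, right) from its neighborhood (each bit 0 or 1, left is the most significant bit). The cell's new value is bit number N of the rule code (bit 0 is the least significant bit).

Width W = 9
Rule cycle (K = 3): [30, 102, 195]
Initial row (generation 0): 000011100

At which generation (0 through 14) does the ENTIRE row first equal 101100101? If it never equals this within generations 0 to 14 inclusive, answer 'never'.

Gen 0: 000011100
Gen 1 (rule 30): 000110010
Gen 2 (rule 102): 001010110
Gen 3 (rule 195): 110000010
Gen 4 (rule 30): 101000111
Gen 5 (rule 102): 111001001
Gen 6 (rule 195): 011010010
Gen 7 (rule 30): 110011111
Gen 8 (rule 102): 010100001
Gen 9 (rule 195): 100001110
Gen 10 (rule 30): 110011001
Gen 11 (rule 102): 010101011
Gen 12 (rule 195): 100000001
Gen 13 (rule 30): 110000011
Gen 14 (rule 102): 010000101

Answer: never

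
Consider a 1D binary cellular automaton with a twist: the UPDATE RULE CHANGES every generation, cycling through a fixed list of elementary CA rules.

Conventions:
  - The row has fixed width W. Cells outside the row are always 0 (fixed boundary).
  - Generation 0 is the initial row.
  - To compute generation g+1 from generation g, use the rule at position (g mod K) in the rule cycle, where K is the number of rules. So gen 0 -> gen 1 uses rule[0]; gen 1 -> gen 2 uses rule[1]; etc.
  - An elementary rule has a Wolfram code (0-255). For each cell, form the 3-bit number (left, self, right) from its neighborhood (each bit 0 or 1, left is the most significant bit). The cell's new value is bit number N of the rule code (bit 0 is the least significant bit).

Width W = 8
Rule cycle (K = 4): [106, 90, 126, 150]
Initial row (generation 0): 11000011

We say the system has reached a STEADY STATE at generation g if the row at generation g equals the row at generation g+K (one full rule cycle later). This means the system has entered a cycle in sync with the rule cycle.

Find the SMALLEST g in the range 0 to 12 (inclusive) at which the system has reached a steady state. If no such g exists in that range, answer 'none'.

Gen 0: 11000011
Gen 1 (rule 106): 11000111
Gen 2 (rule 90): 11101101
Gen 3 (rule 126): 10111111
Gen 4 (rule 150): 10011110
Gen 5 (rule 106): 00110010
Gen 6 (rule 90): 01111101
Gen 7 (rule 126): 11000111
Gen 8 (rule 150): 00101010
Gen 9 (rule 106): 01010100
Gen 10 (rule 90): 10000010
Gen 11 (rule 126): 11000111
Gen 12 (rule 150): 00101010
Gen 13 (rule 106): 01010100
Gen 14 (rule 90): 10000010
Gen 15 (rule 126): 11000111
Gen 16 (rule 150): 00101010

Answer: 7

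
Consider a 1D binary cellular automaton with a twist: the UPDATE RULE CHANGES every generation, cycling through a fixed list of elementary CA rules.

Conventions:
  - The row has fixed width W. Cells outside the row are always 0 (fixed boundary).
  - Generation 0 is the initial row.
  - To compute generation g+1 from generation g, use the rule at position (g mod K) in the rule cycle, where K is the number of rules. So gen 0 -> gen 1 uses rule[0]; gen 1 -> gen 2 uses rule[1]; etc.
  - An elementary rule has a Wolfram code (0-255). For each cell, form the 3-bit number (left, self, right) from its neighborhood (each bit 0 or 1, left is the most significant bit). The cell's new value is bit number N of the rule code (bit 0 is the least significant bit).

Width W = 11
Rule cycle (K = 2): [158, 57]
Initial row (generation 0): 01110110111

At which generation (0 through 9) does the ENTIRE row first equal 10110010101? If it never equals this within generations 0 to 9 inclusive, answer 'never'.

Gen 0: 01110110111
Gen 1 (rule 158): 11100100110
Gen 2 (rule 57): 10010010101
Gen 3 (rule 158): 11111110101
Gen 4 (rule 57): 10000001010
Gen 5 (rule 158): 11000011011
Gen 6 (rule 57): 10111010110
Gen 7 (rule 158): 10110010101
Gen 8 (rule 57): 01101001010
Gen 9 (rule 158): 11001111011

Answer: 7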